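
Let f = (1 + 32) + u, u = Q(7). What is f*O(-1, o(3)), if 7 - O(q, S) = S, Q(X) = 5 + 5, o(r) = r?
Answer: 172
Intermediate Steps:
Q(X) = 10
u = 10
f = 43 (f = (1 + 32) + 10 = 33 + 10 = 43)
O(q, S) = 7 - S
f*O(-1, o(3)) = 43*(7 - 1*3) = 43*(7 - 3) = 43*4 = 172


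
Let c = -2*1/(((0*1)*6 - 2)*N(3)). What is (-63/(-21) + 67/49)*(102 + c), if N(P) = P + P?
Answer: 65591/147 ≈ 446.20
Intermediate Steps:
N(P) = 2*P
c = ⅙ (c = -2*1/(6*((0*1)*6 - 2)) = -2*1/(6*(0*6 - 2)) = -2*1/(6*(0 - 2)) = -2/((-2*6)) = -2/(-12) = -2*(-1/12) = ⅙ ≈ 0.16667)
(-63/(-21) + 67/49)*(102 + c) = (-63/(-21) + 67/49)*(102 + ⅙) = (-63*(-1/21) + 67*(1/49))*(613/6) = (3 + 67/49)*(613/6) = (214/49)*(613/6) = 65591/147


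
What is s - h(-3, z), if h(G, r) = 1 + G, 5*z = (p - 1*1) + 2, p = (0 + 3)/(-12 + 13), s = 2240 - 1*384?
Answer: 1858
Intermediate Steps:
s = 1856 (s = 2240 - 384 = 1856)
p = 3 (p = 3/1 = 3*1 = 3)
z = ⅘ (z = ((3 - 1*1) + 2)/5 = ((3 - 1) + 2)/5 = (2 + 2)/5 = (⅕)*4 = ⅘ ≈ 0.80000)
s - h(-3, z) = 1856 - (1 - 3) = 1856 - 1*(-2) = 1856 + 2 = 1858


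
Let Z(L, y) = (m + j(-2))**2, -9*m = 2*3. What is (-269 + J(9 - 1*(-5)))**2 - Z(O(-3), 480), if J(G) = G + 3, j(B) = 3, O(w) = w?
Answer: 571487/9 ≈ 63499.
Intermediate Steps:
m = -2/3 (m = -2*3/9 = -1/9*6 = -2/3 ≈ -0.66667)
Z(L, y) = 49/9 (Z(L, y) = (-2/3 + 3)**2 = (7/3)**2 = 49/9)
J(G) = 3 + G
(-269 + J(9 - 1*(-5)))**2 - Z(O(-3), 480) = (-269 + (3 + (9 - 1*(-5))))**2 - 1*49/9 = (-269 + (3 + (9 + 5)))**2 - 49/9 = (-269 + (3 + 14))**2 - 49/9 = (-269 + 17)**2 - 49/9 = (-252)**2 - 49/9 = 63504 - 49/9 = 571487/9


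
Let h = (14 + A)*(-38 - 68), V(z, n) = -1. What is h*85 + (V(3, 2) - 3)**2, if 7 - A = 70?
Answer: 441506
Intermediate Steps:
A = -63 (A = 7 - 1*70 = 7 - 70 = -63)
h = 5194 (h = (14 - 63)*(-38 - 68) = -49*(-106) = 5194)
h*85 + (V(3, 2) - 3)**2 = 5194*85 + (-1 - 3)**2 = 441490 + (-4)**2 = 441490 + 16 = 441506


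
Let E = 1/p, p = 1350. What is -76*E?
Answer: -38/675 ≈ -0.056296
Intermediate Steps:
E = 1/1350 ≈ 0.00074074
-76*E = -76*1/1350 = -38/675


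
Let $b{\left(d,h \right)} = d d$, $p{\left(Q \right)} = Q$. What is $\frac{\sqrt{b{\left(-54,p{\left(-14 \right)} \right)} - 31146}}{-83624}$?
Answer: $- \frac{i \sqrt{28230}}{83624} \approx - 0.0020092 i$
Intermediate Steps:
$b{\left(d,h \right)} = d^{2}$
$\frac{\sqrt{b{\left(-54,p{\left(-14 \right)} \right)} - 31146}}{-83624} = \frac{\sqrt{\left(-54\right)^{2} - 31146}}{-83624} = \sqrt{2916 - 31146} \left(- \frac{1}{83624}\right) = \sqrt{-28230} \left(- \frac{1}{83624}\right) = i \sqrt{28230} \left(- \frac{1}{83624}\right) = - \frac{i \sqrt{28230}}{83624}$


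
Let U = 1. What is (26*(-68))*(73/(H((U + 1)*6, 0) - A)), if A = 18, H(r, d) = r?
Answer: 64532/3 ≈ 21511.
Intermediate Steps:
(26*(-68))*(73/(H((U + 1)*6, 0) - A)) = (26*(-68))*(73/((1 + 1)*6 - 1*18)) = -129064/(2*6 - 18) = -129064/(12 - 18) = -129064/(-6) = -129064*(-1)/6 = -1768*(-73/6) = 64532/3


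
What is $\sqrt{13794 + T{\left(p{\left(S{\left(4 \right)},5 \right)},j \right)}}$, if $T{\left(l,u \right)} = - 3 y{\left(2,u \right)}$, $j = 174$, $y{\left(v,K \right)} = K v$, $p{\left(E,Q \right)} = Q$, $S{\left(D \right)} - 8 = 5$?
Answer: $5 \sqrt{510} \approx 112.92$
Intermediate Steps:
$S{\left(D \right)} = 13$ ($S{\left(D \right)} = 8 + 5 = 13$)
$T{\left(l,u \right)} = - 6 u$ ($T{\left(l,u \right)} = - 3 u 2 = - 3 \cdot 2 u = - 6 u$)
$\sqrt{13794 + T{\left(p{\left(S{\left(4 \right)},5 \right)},j \right)}} = \sqrt{13794 - 1044} = \sqrt{12750} = 5 \sqrt{510}$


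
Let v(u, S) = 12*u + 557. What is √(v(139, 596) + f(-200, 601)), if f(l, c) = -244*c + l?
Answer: I*√144619 ≈ 380.29*I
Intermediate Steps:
v(u, S) = 557 + 12*u
f(l, c) = l - 244*c
√(v(139, 596) + f(-200, 601)) = √((557 + 12*139) + (-200 - 244*601)) = √((557 + 1668) + (-200 - 146644)) = √(2225 - 146844) = √(-144619) = I*√144619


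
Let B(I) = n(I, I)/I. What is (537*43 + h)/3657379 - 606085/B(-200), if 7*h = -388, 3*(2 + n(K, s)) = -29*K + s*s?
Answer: 60455026619089/7613000633 ≈ 7941.0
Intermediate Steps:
n(K, s) = -2 - 29*K/3 + s²/3 (n(K, s) = -2 + (-29*K + s*s)/3 = -2 + (-29*K + s²)/3 = -2 + (s² - 29*K)/3 = -2 + (-29*K/3 + s²/3) = -2 - 29*K/3 + s²/3)
h = -388/7 (h = (⅐)*(-388) = -388/7 ≈ -55.429)
B(I) = (-2 - 29*I/3 + I²/3)/I
(537*43 + h)/3657379 - 606085/B(-200) = (537*43 - 388/7)/3657379 - 606085/(-29/3 - 2/(-200) + (⅓)*(-200)) = (23091 - 388/7)*(1/3657379) - 606085/(-29/3 - 2*(-1/200) - 200/3) = (161249/7)*(1/3657379) - 606085/(-29/3 + 1/100 - 200/3) = 14659/2327423 - 606085/(-22897/300) = 14659/2327423 - 606085*(-300/22897) = 14659/2327423 + 181825500/22897 = 60455026619089/7613000633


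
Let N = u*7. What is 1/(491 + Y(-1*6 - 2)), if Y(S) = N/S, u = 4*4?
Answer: 1/477 ≈ 0.0020964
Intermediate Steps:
u = 16
N = 112 (N = 16*7 = 112)
Y(S) = 112/S
1/(491 + Y(-1*6 - 2)) = 1/(491 + 112/(-1*6 - 2)) = 1/(491 + 112/(-6 - 2)) = 1/(491 + 112/(-8)) = 1/(491 + 112*(-⅛)) = 1/(491 - 14) = 1/477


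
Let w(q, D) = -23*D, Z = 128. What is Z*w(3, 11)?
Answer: -32384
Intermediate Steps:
Z*w(3, 11) = 128*(-23*11) = 128*(-253) = -32384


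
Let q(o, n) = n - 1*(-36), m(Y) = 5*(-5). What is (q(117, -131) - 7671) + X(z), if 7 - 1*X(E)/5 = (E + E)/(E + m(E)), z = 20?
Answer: -7691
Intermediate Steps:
m(Y) = -25
q(o, n) = 36 + n (q(o, n) = n + 36 = 36 + n)
X(E) = 35 - 10*E/(-25 + E) (X(E) = 35 - 5*(E + E)/(E - 25) = 35 - 5*2*E/(-25 + E) = 35 - 10*E/(-25 + E))
(q(117, -131) - 7671) + X(z) = ((36 - 131) - 7671) + 25*(-35 + 20)/(-25 + 20) = (-95 - 7671) + 25*(-15)/(-5) = -7766 + 25*(-⅕)*(-15) = -7766 + 75 = -7691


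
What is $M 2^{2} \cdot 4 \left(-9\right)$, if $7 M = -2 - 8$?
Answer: $\frac{1440}{7} \approx 205.71$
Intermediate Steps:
$M = - \frac{10}{7}$ ($M = \frac{-2 - 8}{7} = \frac{1}{7} \left(-10\right) = - \frac{10}{7} \approx -1.4286$)
$M 2^{2} \cdot 4 \left(-9\right) = - \frac{10 \cdot 2^{2} \cdot 4}{7} \left(-9\right) = - \frac{10 \cdot 4 \cdot 4}{7} \left(-9\right) = \left(- \frac{10}{7}\right) 16 \left(-9\right) = \left(- \frac{160}{7}\right) \left(-9\right) = \frac{1440}{7}$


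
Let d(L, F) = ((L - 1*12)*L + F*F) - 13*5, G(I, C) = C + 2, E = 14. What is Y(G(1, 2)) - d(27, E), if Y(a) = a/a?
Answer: -535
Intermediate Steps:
G(I, C) = 2 + C
d(L, F) = -65 + F² + L*(-12 + L) (d(L, F) = ((L - 12)*L + F²) - 65 = ((-12 + L)*L + F²) - 65 = (L*(-12 + L) + F²) - 65 = (F² + L*(-12 + L)) - 65 = -65 + F² + L*(-12 + L))
Y(a) = 1
Y(G(1, 2)) - d(27, E) = 1 - (-65 + 14² + 27² - 12*27) = 1 - (-65 + 196 + 729 - 324) = 1 - 1*536 = 1 - 536 = -535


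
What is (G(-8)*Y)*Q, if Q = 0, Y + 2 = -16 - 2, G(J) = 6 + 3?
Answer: 0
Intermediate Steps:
G(J) = 9
Y = -20 (Y = -2 + (-16 - 2) = -2 - 18 = -20)
(G(-8)*Y)*Q = (9*(-20))*0 = -180*0 = 0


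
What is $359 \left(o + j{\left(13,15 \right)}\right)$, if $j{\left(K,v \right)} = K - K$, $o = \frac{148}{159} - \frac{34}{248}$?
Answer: $\frac{5617991}{19716} \approx 284.95$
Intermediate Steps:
$o = \frac{15649}{19716}$ ($o = 148 \cdot \frac{1}{159} - \frac{17}{124} = \frac{148}{159} - \frac{17}{124} = \frac{15649}{19716} \approx 0.79372$)
$j{\left(K,v \right)} = 0$
$359 \left(o + j{\left(13,15 \right)}\right) = 359 \left(\frac{15649}{19716} + 0\right) = 359 \cdot \frac{15649}{19716} = \frac{5617991}{19716}$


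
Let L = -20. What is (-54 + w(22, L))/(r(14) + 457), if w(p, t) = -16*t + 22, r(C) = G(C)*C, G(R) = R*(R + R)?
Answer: 288/5945 ≈ 0.048444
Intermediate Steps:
G(R) = 2*R² (G(R) = R*(2*R) = 2*R²)
r(C) = 2*C³ (r(C) = (2*C²)*C = 2*C³)
w(p, t) = 22 - 16*t
(-54 + w(22, L))/(r(14) + 457) = (-54 + (22 - 16*(-20)))/(2*14³ + 457) = (-54 + (22 + 320))/(2*2744 + 457) = (-54 + 342)/(5488 + 457) = 288/5945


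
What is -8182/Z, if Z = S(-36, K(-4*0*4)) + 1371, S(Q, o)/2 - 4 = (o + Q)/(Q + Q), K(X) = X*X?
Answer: -4091/690 ≈ -5.9290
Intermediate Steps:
K(X) = X**2
S(Q, o) = 8 + (Q + o)/Q (S(Q, o) = 8 + 2*((o + Q)/(Q + Q)) = 8 + 2*((Q + o)/((2*Q))) = 8 + 2*((Q + o)*(1/(2*Q))) = 8 + 2*((Q + o)/(2*Q)) = 8 + (Q + o)/Q)
Z = 1380 (Z = (9 + (-4*0*4)**2/(-36)) + 1371 = (9 + (0*4)**2*(-1/36)) + 1371 = (9 + 0**2*(-1/36)) + 1371 = (9 + 0*(-1/36)) + 1371 = (9 + 0) + 1371 = 9 + 1371 = 1380)
-8182/Z = -8182/1380 = -8182*1/1380 = -4091/690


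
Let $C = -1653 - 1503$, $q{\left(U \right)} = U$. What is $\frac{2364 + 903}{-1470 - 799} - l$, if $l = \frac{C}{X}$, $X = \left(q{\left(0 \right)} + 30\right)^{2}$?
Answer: $\frac{351722}{170175} \approx 2.0668$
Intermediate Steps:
$X = 900$ ($X = \left(0 + 30\right)^{2} = 30^{2} = 900$)
$C = -3156$ ($C = -1653 - 1503 = -3156$)
$l = - \frac{263}{75}$ ($l = - \frac{3156}{900} = \left(-3156\right) \frac{1}{900} = - \frac{263}{75} \approx -3.5067$)
$\frac{2364 + 903}{-1470 - 799} - l = \frac{2364 + 903}{-1470 - 799} - - \frac{263}{75} = \frac{3267}{-2269} + \frac{263}{75} = 3267 \left(- \frac{1}{2269}\right) + \frac{263}{75} = - \frac{3267}{2269} + \frac{263}{75} = \frac{351722}{170175}$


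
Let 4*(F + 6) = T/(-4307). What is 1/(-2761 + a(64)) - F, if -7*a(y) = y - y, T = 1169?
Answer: 288609429/47566508 ≈ 6.0675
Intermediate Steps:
a(y) = 0 (a(y) = -(y - y)/7 = -⅐*0 = 0)
F = -104537/17228 (F = -6 + (1169/(-4307))/4 = -6 + (1169*(-1/4307))/4 = -6 + (¼)*(-1169/4307) = -6 - 1169/17228 = -104537/17228 ≈ -6.0679)
1/(-2761 + a(64)) - F = 1/(-2761 + 0) - 1*(-104537/17228) = 1/(-2761) + 104537/17228 = -1/2761 + 104537/17228 = 288609429/47566508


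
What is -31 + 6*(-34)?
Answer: -235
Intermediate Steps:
-31 + 6*(-34) = -31 - 204 = -235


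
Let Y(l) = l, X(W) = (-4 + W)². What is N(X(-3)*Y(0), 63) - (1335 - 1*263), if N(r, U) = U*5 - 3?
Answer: -760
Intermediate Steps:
N(r, U) = -3 + 5*U (N(r, U) = 5*U - 3 = -3 + 5*U)
N(X(-3)*Y(0), 63) - (1335 - 1*263) = (-3 + 5*63) - (1335 - 1*263) = (-3 + 315) - (1335 - 263) = 312 - 1*1072 = 312 - 1072 = -760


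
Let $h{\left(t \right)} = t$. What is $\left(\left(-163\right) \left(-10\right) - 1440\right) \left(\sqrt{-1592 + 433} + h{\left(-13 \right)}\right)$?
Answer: $-2470 + 190 i \sqrt{1159} \approx -2470.0 + 6468.4 i$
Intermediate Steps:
$\left(\left(-163\right) \left(-10\right) - 1440\right) \left(\sqrt{-1592 + 433} + h{\left(-13 \right)}\right) = \left(\left(-163\right) \left(-10\right) - 1440\right) \left(\sqrt{-1592 + 433} - 13\right) = \left(1630 - 1440\right) \left(\sqrt{-1159} - 13\right) = 190 \left(i \sqrt{1159} - 13\right) = 190 \left(-13 + i \sqrt{1159}\right) = -2470 + 190 i \sqrt{1159}$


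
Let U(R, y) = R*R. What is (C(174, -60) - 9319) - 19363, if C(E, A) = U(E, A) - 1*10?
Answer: 1584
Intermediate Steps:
U(R, y) = R²
C(E, A) = -10 + E² (C(E, A) = E² - 1*10 = E² - 10 = -10 + E²)
(C(174, -60) - 9319) - 19363 = ((-10 + 174²) - 9319) - 19363 = ((-10 + 30276) - 9319) - 19363 = (30266 - 9319) - 19363 = 20947 - 19363 = 1584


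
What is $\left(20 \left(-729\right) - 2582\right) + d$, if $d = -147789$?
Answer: $-164951$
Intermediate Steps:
$\left(20 \left(-729\right) - 2582\right) + d = \left(20 \left(-729\right) - 2582\right) - 147789 = \left(-14580 - 2582\right) - 147789 = -17162 - 147789 = -164951$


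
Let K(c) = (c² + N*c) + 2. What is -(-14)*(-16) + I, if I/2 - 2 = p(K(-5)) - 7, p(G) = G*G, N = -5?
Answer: 5174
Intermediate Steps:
K(c) = 2 + c² - 5*c (K(c) = (c² - 5*c) + 2 = 2 + c² - 5*c)
p(G) = G²
I = 5398 (I = 4 + 2*((2 + (-5)² - 5*(-5))² - 7) = 4 + 2*((2 + 25 + 25)² - 7) = 4 + 2*(52² - 7) = 4 + 2*(2704 - 7) = 4 + 2*2697 = 4 + 5394 = 5398)
-(-14)*(-16) + I = -(-14)*(-16) + 5398 = -14*16 + 5398 = -224 + 5398 = 5174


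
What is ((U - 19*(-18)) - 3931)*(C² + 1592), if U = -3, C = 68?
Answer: -22327872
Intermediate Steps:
((U - 19*(-18)) - 3931)*(C² + 1592) = ((-3 - 19*(-18)) - 3931)*(68² + 1592) = ((-3 + 342) - 3931)*(4624 + 1592) = (339 - 3931)*6216 = -3592*6216 = -22327872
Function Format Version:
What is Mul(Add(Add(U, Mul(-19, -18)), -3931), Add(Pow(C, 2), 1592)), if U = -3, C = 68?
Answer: -22327872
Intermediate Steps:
Mul(Add(Add(U, Mul(-19, -18)), -3931), Add(Pow(C, 2), 1592)) = Mul(Add(Add(-3, Mul(-19, -18)), -3931), Add(Pow(68, 2), 1592)) = Mul(Add(Add(-3, 342), -3931), Add(4624, 1592)) = Mul(Add(339, -3931), 6216) = Mul(-3592, 6216) = -22327872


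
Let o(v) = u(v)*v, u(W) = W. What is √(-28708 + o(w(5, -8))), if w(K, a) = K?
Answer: 3*I*√3187 ≈ 169.36*I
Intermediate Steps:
o(v) = v² (o(v) = v*v = v²)
√(-28708 + o(w(5, -8))) = √(-28708 + 5²) = √(-28708 + 25) = √(-28683) = 3*I*√3187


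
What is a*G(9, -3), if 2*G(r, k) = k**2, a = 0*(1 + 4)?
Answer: 0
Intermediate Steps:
a = 0 (a = 0*5 = 0)
G(r, k) = k**2/2
a*G(9, -3) = 0*((1/2)*(-3)**2) = 0*((1/2)*9) = 0*(9/2) = 0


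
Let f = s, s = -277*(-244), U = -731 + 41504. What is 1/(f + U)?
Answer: 1/108361 ≈ 9.2284e-6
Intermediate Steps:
U = 40773
s = 67588
f = 67588
1/(f + U) = 1/(67588 + 40773) = 1/108361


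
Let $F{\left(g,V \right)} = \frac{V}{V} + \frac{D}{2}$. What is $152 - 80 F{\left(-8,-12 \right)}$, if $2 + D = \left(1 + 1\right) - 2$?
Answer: $152$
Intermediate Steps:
$D = -2$ ($D = -2 + \left(\left(1 + 1\right) - 2\right) = -2 + \left(2 - 2\right) = -2 + 0 = -2$)
$F{\left(g,V \right)} = 0$ ($F{\left(g,V \right)} = \frac{V}{V} - \frac{2}{2} = 1 - 1 = 0$)
$152 - 80 F{\left(-8,-12 \right)} = 152 - 0 = 152 + 0 = 152$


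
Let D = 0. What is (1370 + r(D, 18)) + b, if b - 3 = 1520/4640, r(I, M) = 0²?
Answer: 79653/58 ≈ 1373.3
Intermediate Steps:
r(I, M) = 0
b = 193/58 (b = 3 + 1520/4640 = 3 + 1520*(1/4640) = 3 + 19/58 = 193/58 ≈ 3.3276)
(1370 + r(D, 18)) + b = (1370 + 0) + 193/58 = 1370 + 193/58 = 79653/58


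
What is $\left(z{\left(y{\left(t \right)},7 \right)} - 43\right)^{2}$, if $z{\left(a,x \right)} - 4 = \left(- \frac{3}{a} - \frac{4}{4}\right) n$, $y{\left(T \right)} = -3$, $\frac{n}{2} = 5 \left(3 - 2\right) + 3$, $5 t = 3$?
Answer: $1521$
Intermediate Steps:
$t = \frac{3}{5}$ ($t = \frac{1}{5} \cdot 3 = \frac{3}{5} \approx 0.6$)
$n = 16$ ($n = 2 \left(5 \left(3 - 2\right) + 3\right) = 2 \left(5 \cdot 1 + 3\right) = 2 \left(5 + 3\right) = 2 \cdot 8 = 16$)
$z{\left(a,x \right)} = -12 - \frac{48}{a}$ ($z{\left(a,x \right)} = 4 + \left(- \frac{3}{a} - \frac{4}{4}\right) 16 = 4 + \left(- \frac{3}{a} - 1\right) 16 = 4 + \left(-1 - \frac{3}{a}\right) 16 = 4 - \left(16 + \frac{48}{a}\right) = -12 - \frac{48}{a}$)
$\left(z{\left(y{\left(t \right)},7 \right)} - 43\right)^{2} = \left(\left(-12 - \frac{48}{-3}\right) - 43\right)^{2} = \left(\left(-12 - -16\right) - 43\right)^{2} = \left(\left(-12 + 16\right) - 43\right)^{2} = \left(4 - 43\right)^{2} = \left(-39\right)^{2} = 1521$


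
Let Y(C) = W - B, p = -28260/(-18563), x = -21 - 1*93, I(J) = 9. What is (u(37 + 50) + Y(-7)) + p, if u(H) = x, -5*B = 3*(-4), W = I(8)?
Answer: -9827031/92815 ≈ -105.88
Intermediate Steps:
W = 9
x = -114 (x = -21 - 93 = -114)
B = 12/5 (B = -3*(-4)/5 = -1/5*(-12) = 12/5 ≈ 2.4000)
p = 28260/18563 (p = -28260*(-1/18563) = 28260/18563 ≈ 1.5224)
Y(C) = 33/5 (Y(C) = 9 - 1*12/5 = 9 - 12/5 = 33/5)
u(H) = -114
(u(37 + 50) + Y(-7)) + p = (-114 + 33/5) + 28260/18563 = -537/5 + 28260/18563 = -9827031/92815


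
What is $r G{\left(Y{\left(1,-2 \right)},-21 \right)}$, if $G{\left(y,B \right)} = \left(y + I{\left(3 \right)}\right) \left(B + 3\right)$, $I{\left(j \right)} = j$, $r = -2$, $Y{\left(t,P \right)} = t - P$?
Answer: $216$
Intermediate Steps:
$G{\left(y,B \right)} = \left(3 + B\right) \left(3 + y\right)$ ($G{\left(y,B \right)} = \left(y + 3\right) \left(B + 3\right) = \left(3 + y\right) \left(3 + B\right) = \left(3 + B\right) \left(3 + y\right)$)
$r G{\left(Y{\left(1,-2 \right)},-21 \right)} = - 2 \left(9 + 3 \left(-21\right) + 3 \left(1 - -2\right) - 21 \left(1 - -2\right)\right) = - 2 \left(9 - 63 + 3 \left(1 + 2\right) - 21 \left(1 + 2\right)\right) = - 2 \left(9 - 63 + 3 \cdot 3 - 63\right) = - 2 \left(9 - 63 + 9 - 63\right) = \left(-2\right) \left(-108\right) = 216$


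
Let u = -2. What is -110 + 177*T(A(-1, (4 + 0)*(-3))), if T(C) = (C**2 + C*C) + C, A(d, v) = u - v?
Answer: 37060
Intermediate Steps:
A(d, v) = -2 - v
T(C) = C + 2*C**2 (T(C) = (C**2 + C**2) + C = 2*C**2 + C = C + 2*C**2)
-110 + 177*T(A(-1, (4 + 0)*(-3))) = -110 + 177*((-2 - (4 + 0)*(-3))*(1 + 2*(-2 - (4 + 0)*(-3)))) = -110 + 177*((-2 - 4*(-3))*(1 + 2*(-2 - 4*(-3)))) = -110 + 177*((-2 - 1*(-12))*(1 + 2*(-2 - 1*(-12)))) = -110 + 177*((-2 + 12)*(1 + 2*(-2 + 12))) = -110 + 177*(10*(1 + 2*10)) = -110 + 177*(10*(1 + 20)) = -110 + 177*(10*21) = -110 + 177*210 = -110 + 37170 = 37060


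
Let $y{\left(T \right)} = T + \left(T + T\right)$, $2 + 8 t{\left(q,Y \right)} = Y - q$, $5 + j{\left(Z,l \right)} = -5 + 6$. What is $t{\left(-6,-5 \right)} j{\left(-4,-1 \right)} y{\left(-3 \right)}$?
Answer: $- \frac{9}{2} \approx -4.5$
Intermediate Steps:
$j{\left(Z,l \right)} = -4$ ($j{\left(Z,l \right)} = -5 + \left(-5 + 6\right) = -5 + 1 = -4$)
$t{\left(q,Y \right)} = - \frac{1}{4} - \frac{q}{8} + \frac{Y}{8}$ ($t{\left(q,Y \right)} = - \frac{1}{4} + \frac{Y - q}{8} = - \frac{1}{4} + \left(- \frac{q}{8} + \frac{Y}{8}\right) = - \frac{1}{4} - \frac{q}{8} + \frac{Y}{8}$)
$y{\left(T \right)} = 3 T$ ($y{\left(T \right)} = T + 2 T = 3 T$)
$t{\left(-6,-5 \right)} j{\left(-4,-1 \right)} y{\left(-3 \right)} = \left(- \frac{1}{4} - - \frac{3}{4} + \frac{1}{8} \left(-5\right)\right) \left(-4\right) 3 \left(-3\right) = \left(- \frac{1}{4} + \frac{3}{4} - \frac{5}{8}\right) \left(-4\right) \left(-9\right) = \left(- \frac{1}{8}\right) \left(-4\right) \left(-9\right) = \frac{1}{2} \left(-9\right) = - \frac{9}{2}$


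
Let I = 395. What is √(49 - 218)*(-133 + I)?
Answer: 3406*I ≈ 3406.0*I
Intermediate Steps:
√(49 - 218)*(-133 + I) = √(49 - 218)*(-133 + 395) = √(-169)*262 = (13*I)*262 = 3406*I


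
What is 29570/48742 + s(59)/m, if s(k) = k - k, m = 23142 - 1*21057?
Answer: 14785/24371 ≈ 0.60666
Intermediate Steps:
m = 2085 (m = 23142 - 21057 = 2085)
s(k) = 0
29570/48742 + s(59)/m = 29570/48742 + 0/2085 = 29570*(1/48742) + 0*(1/2085) = 14785/24371 + 0 = 14785/24371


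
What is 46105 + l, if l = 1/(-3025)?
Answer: 139467624/3025 ≈ 46105.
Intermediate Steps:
l = -1/3025 ≈ -0.00033058
46105 + l = 46105 - 1/3025 = 139467624/3025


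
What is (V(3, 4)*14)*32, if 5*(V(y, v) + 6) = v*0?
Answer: -2688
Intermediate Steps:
V(y, v) = -6 (V(y, v) = -6 + (v*0)/5 = -6 + (⅕)*0 = -6 + 0 = -6)
(V(3, 4)*14)*32 = -6*14*32 = -84*32 = -2688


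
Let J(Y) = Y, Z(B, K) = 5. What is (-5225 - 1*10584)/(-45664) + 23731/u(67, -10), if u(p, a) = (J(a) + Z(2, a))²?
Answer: 1084047609/1141600 ≈ 949.59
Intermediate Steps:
u(p, a) = (5 + a)² (u(p, a) = (a + 5)² = (5 + a)²)
(-5225 - 1*10584)/(-45664) + 23731/u(67, -10) = (-5225 - 1*10584)/(-45664) + 23731/((5 - 10)²) = (-5225 - 10584)*(-1/45664) + 23731/((-5)²) = -15809*(-1/45664) + 23731/25 = 15809/45664 + 23731*(1/25) = 15809/45664 + 23731/25 = 1084047609/1141600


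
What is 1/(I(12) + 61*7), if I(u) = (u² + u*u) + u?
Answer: 1/727 ≈ 0.0013755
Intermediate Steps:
I(u) = u + 2*u² (I(u) = (u² + u²) + u = 2*u² + u = u + 2*u²)
1/(I(12) + 61*7) = 1/(12*(1 + 2*12) + 61*7) = 1/(12*(1 + 24) + 427) = 1/(12*25 + 427) = 1/(300 + 427) = 1/727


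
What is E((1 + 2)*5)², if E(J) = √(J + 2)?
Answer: 17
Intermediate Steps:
E(J) = √(2 + J)
E((1 + 2)*5)² = (√(2 + (1 + 2)*5))² = (√(2 + 3*5))² = (√(2 + 15))² = (√17)² = 17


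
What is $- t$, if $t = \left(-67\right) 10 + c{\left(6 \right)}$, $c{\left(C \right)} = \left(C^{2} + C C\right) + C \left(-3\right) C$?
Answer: $706$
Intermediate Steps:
$c{\left(C \right)} = - C^{2}$ ($c{\left(C \right)} = \left(C^{2} + C^{2}\right) + - 3 C C = 2 C^{2} - 3 C^{2} = - C^{2}$)
$t = -706$ ($t = \left(-67\right) 10 - 6^{2} = -670 - 36 = -706$)
$- t = \left(-1\right) \left(-706\right) = 706$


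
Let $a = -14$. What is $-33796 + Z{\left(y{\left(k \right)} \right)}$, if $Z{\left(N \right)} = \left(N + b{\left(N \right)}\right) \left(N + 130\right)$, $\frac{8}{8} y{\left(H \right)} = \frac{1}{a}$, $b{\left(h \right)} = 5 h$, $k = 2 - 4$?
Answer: $- \frac{3317465}{98} \approx -33852.0$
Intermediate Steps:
$k = -2$
$y{\left(H \right)} = - \frac{1}{14}$ ($y{\left(H \right)} = \frac{1}{-14} = - \frac{1}{14}$)
$Z{\left(N \right)} = 6 N \left(130 + N\right)$ ($Z{\left(N \right)} = \left(N + 5 N\right) \left(N + 130\right) = 6 N \left(130 + N\right)$)
$-33796 + Z{\left(y{\left(k \right)} \right)} = -33796 + 6 \left(- \frac{1}{14}\right) \left(130 - \frac{1}{14}\right) = -33796 + 6 \left(- \frac{1}{14}\right) \frac{1819}{14} = -33796 - \frac{5457}{98} = - \frac{3317465}{98}$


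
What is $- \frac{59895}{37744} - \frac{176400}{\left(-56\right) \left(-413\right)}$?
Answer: $- \frac{20518605}{2226896} \approx -9.214$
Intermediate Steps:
$- \frac{59895}{37744} - \frac{176400}{\left(-56\right) \left(-413\right)} = \left(-59895\right) \frac{1}{37744} - \frac{176400}{23128} = - \frac{59895}{37744} - \frac{450}{59} = - \frac{20518605}{2226896}$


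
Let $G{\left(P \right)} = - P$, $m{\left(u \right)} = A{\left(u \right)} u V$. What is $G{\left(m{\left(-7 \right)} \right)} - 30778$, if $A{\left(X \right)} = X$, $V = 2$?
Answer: $-30876$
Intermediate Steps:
$m{\left(u \right)} = 2 u^{2}$ ($m{\left(u \right)} = u u 2 = u^{2} \cdot 2 = 2 u^{2}$)
$G{\left(m{\left(-7 \right)} \right)} - 30778 = - 2 \left(-7\right)^{2} - 30778 = - 2 \cdot 49 - 30778 = \left(-1\right) 98 - 30778 = -98 - 30778 = -30876$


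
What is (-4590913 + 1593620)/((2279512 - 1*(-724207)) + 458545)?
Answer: -230561/266328 ≈ -0.86570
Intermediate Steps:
(-4590913 + 1593620)/((2279512 - 1*(-724207)) + 458545) = -2997293/((2279512 + 724207) + 458545) = -2997293/(3003719 + 458545) = -2997293/3462264 = -2997293*1/3462264 = -230561/266328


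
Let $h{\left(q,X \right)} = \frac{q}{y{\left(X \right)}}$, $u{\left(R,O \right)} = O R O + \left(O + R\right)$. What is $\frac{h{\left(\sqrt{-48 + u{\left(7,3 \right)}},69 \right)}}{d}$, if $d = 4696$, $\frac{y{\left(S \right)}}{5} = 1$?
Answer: $\frac{1}{4696} \approx 0.00021295$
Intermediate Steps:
$y{\left(S \right)} = 5$ ($y{\left(S \right)} = 5 \cdot 1 = 5$)
$u{\left(R,O \right)} = O + R + R O^{2}$ ($u{\left(R,O \right)} = R O^{2} + \left(O + R\right) = O + R + R O^{2}$)
$h{\left(q,X \right)} = \frac{q}{5}$
$\frac{h{\left(\sqrt{-48 + u{\left(7,3 \right)}},69 \right)}}{d} = \frac{\frac{1}{5} \sqrt{-48 + \left(3 + 7 + 7 \cdot 3^{2}\right)}}{4696} = \frac{\sqrt{-48 + \left(3 + 7 + 7 \cdot 9\right)}}{5} \cdot \frac{1}{4696} = \frac{\sqrt{-48 + \left(3 + 7 + 63\right)}}{5} \cdot \frac{1}{4696} = \frac{\sqrt{-48 + 73}}{5} \cdot \frac{1}{4696} = \frac{\sqrt{25}}{5} \cdot \frac{1}{4696} = \frac{1}{5} \cdot 5 \cdot \frac{1}{4696} = 1 \cdot \frac{1}{4696} = \frac{1}{4696}$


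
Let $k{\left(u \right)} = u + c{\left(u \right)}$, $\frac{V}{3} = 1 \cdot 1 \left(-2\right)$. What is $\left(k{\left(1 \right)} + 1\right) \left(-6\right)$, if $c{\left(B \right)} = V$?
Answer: $24$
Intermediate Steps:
$V = -6$ ($V = 3 \cdot 1 \cdot 1 \left(-2\right) = 3 \cdot 1 \left(-2\right) = 3 \left(-2\right) = -6$)
$c{\left(B \right)} = -6$
$k{\left(u \right)} = -6 + u$ ($k{\left(u \right)} = u - 6 = -6 + u$)
$\left(k{\left(1 \right)} + 1\right) \left(-6\right) = \left(\left(-6 + 1\right) + 1\right) \left(-6\right) = \left(-5 + 1\right) \left(-6\right) = \left(-4\right) \left(-6\right) = 24$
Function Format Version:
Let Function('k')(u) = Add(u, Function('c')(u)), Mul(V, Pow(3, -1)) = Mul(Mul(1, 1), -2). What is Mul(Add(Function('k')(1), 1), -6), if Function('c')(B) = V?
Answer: 24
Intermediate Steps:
V = -6 (V = Mul(3, Mul(Mul(1, 1), -2)) = Mul(3, Mul(1, -2)) = Mul(3, -2) = -6)
Function('c')(B) = -6
Function('k')(u) = Add(-6, u) (Function('k')(u) = Add(u, -6) = Add(-6, u))
Mul(Add(Function('k')(1), 1), -6) = Mul(Add(Add(-6, 1), 1), -6) = Mul(Add(-5, 1), -6) = Mul(-4, -6) = 24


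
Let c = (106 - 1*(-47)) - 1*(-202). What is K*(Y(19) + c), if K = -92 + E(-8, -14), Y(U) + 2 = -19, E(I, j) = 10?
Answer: -27388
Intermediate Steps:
Y(U) = -21 (Y(U) = -2 - 19 = -21)
c = 355 (c = (106 + 47) + 202 = 153 + 202 = 355)
K = -82 (K = -92 + 10 = -82)
K*(Y(19) + c) = -82*(-21 + 355) = -82*334 = -27388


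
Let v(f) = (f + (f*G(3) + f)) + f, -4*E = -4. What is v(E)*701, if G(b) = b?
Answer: 4206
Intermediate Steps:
E = 1 (E = -1/4*(-4) = 1)
v(f) = 6*f (v(f) = (f + (f*3 + f)) + f = (f + (3*f + f)) + f = (f + 4*f) + f = 5*f + f = 6*f)
v(E)*701 = (6*1)*701 = 6*701 = 4206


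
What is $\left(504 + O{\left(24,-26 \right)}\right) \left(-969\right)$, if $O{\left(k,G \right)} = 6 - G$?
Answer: $-519384$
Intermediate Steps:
$\left(504 + O{\left(24,-26 \right)}\right) \left(-969\right) = \left(504 + \left(6 - -26\right)\right) \left(-969\right) = \left(504 + \left(6 + 26\right)\right) \left(-969\right) = \left(504 + 32\right) \left(-969\right) = 536 \left(-969\right) = -519384$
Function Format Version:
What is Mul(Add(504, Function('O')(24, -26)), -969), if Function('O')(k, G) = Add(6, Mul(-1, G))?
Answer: -519384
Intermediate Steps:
Mul(Add(504, Function('O')(24, -26)), -969) = Mul(Add(504, Add(6, Mul(-1, -26))), -969) = Mul(Add(504, Add(6, 26)), -969) = Mul(Add(504, 32), -969) = Mul(536, -969) = -519384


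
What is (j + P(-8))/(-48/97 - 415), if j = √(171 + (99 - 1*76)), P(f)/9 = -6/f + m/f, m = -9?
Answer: -13095/322424 - 97*√194/40303 ≈ -0.074137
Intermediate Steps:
P(f) = -135/f (P(f) = 9*(-6/f - 9/f) = 9*(-15/f) = -135/f)
j = √194 (j = √(171 + (99 - 76)) = √(171 + 23) = √194 ≈ 13.928)
(j + P(-8))/(-48/97 - 415) = (√194 - 135/(-8))/(-48/97 - 415) = (√194 - 135*(-⅛))/(-48*1/97 - 415) = (√194 + 135/8)/(-48/97 - 415) = (135/8 + √194)/(-40303/97) = (135/8 + √194)*(-97/40303) = -13095/322424 - 97*√194/40303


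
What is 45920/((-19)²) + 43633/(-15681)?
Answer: 704320007/5660841 ≈ 124.42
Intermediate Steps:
45920/((-19)²) + 43633/(-15681) = 45920/361 + 43633*(-1/15681) = 45920*(1/361) - 43633/15681 = 45920/361 - 43633/15681 = 704320007/5660841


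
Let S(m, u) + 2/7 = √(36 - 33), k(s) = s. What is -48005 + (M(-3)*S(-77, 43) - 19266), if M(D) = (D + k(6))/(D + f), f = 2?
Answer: -470891/7 - 3*√3 ≈ -67275.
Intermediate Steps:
M(D) = (6 + D)/(2 + D) (M(D) = (D + 6)/(D + 2) = (6 + D)/(2 + D))
S(m, u) = -2/7 + √3 (S(m, u) = -2/7 + √(36 - 33) = -2/7 + √3)
-48005 + (M(-3)*S(-77, 43) - 19266) = -48005 + (((6 - 3)/(2 - 3))*(-2/7 + √3) - 19266) = -48005 + ((3/(-1))*(-2/7 + √3) - 19266) = -48005 + ((-1*3)*(-2/7 + √3) - 19266) = -48005 + (-3*(-2/7 + √3) - 19266) = -48005 + ((6/7 - 3*√3) - 19266) = -48005 + (-134856/7 - 3*√3) = -470891/7 - 3*√3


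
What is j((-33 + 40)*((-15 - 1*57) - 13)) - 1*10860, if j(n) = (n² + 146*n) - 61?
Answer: 256234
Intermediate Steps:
j(n) = -61 + n² + 146*n
j((-33 + 40)*((-15 - 1*57) - 13)) - 1*10860 = (-61 + ((-33 + 40)*((-15 - 1*57) - 13))² + 146*((-33 + 40)*((-15 - 1*57) - 13))) - 1*10860 = (-61 + (7*((-15 - 57) - 13))² + 146*(7*((-15 - 57) - 13))) - 10860 = (-61 + (7*(-72 - 13))² + 146*(7*(-72 - 13))) - 10860 = (-61 + (7*(-85))² + 146*(7*(-85))) - 10860 = (-61 + (-595)² + 146*(-595)) - 10860 = (-61 + 354025 - 86870) - 10860 = 267094 - 10860 = 256234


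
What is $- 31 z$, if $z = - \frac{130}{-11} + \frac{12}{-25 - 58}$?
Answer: $- \frac{330398}{913} \approx -361.88$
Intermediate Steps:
$z = \frac{10658}{913}$ ($z = \left(-130\right) \left(- \frac{1}{11}\right) + \frac{12}{-83} = \frac{130}{11} + 12 \left(- \frac{1}{83}\right) = \frac{130}{11} - \frac{12}{83} = \frac{10658}{913} \approx 11.674$)
$- 31 z = \left(-31\right) \frac{10658}{913} = - \frac{330398}{913}$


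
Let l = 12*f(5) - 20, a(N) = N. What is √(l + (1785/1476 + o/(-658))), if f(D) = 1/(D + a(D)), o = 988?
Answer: I*√3126491953095/404670 ≈ 4.3695*I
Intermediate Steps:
f(D) = 1/(2*D) (f(D) = 1/(D + D) = 1/(2*D))
l = -94/5 (l = 12*((½)/5) - 20 = 12*((½)*(⅕)) - 20 = 12*(⅒) - 20 = 6/5 - 20 = -94/5 ≈ -18.800)
√(l + (1785/1476 + o/(-658))) = √(-94/5 + (1785/1476 + 988/(-658))) = √(-94/5 + (1785*(1/1476) + 988*(-1/658))) = √(-94/5 + (595/492 - 494/329)) = √(-94/5 - 47293/161868) = √(-15452057/809340) = I*√3126491953095/404670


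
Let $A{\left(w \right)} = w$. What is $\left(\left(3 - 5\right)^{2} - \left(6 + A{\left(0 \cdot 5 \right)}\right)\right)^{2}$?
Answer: $4$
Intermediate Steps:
$\left(\left(3 - 5\right)^{2} - \left(6 + A{\left(0 \cdot 5 \right)}\right)\right)^{2} = \left(\left(3 - 5\right)^{2} - \left(6 + 0 \cdot 5\right)\right)^{2} = \left(\left(-2\right)^{2} - 6\right)^{2} = \left(4 + \left(-6 + 0\right)\right)^{2} = \left(4 - 6\right)^{2} = \left(-2\right)^{2} = 4$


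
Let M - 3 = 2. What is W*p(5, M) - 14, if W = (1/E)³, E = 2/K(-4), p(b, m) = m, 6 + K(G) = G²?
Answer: 611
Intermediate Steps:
M = 5 (M = 3 + 2 = 5)
K(G) = -6 + G²
E = ⅕ (E = 2/(-6 + (-4)²) = 2/(-6 + 16) = 2/10 = 2*(⅒) = ⅕ ≈ 0.20000)
W = 125 (W = (1/(⅕))³ = 5³ = 125)
W*p(5, M) - 14 = 125*5 - 14 = 625 - 14 = 611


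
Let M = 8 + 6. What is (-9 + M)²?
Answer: 25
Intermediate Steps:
M = 14
(-9 + M)² = (-9 + 14)² = 5² = 25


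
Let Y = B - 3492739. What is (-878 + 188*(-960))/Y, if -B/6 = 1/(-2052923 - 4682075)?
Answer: 305361441821/5880897544879 ≈ 0.051924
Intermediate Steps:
B = 3/3367499 (B = -6/(-2052923 - 4682075) = -6/(-6734998) = -6*(-1/6734998) = 3/3367499 ≈ 8.9087e-7)
Y = -11761795089758/3367499 (Y = 3/3367499 - 3492739 = -11761795089758/3367499 ≈ -3.4927e+6)
(-878 + 188*(-960))/Y = (-878 + 188*(-960))/(-11761795089758/3367499) = (-878 - 180480)*(-3367499/11761795089758) = -181358*(-3367499/11761795089758) = 305361441821/5880897544879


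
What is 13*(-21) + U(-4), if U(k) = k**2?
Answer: -257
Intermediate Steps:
13*(-21) + U(-4) = 13*(-21) + (-4)**2 = -273 + 16 = -257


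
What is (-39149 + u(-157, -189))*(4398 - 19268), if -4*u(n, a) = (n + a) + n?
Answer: 1160551455/2 ≈ 5.8028e+8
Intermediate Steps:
u(n, a) = -n/2 - a/4 (u(n, a) = -((n + a) + n)/4 = -((a + n) + n)/4 = -(a + 2*n)/4 = -n/2 - a/4)
(-39149 + u(-157, -189))*(4398 - 19268) = (-39149 + (-1/2*(-157) - 1/4*(-189)))*(4398 - 19268) = (-39149 + (157/2 + 189/4))*(-14870) = (-39149 + 503/4)*(-14870) = -156093/4*(-14870) = 1160551455/2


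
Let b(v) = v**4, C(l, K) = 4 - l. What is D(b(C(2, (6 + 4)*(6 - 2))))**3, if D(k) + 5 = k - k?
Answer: -125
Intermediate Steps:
D(k) = -5 (D(k) = -5 + (k - k) = -5 + 0 = -5)
D(b(C(2, (6 + 4)*(6 - 2))))**3 = (-5)**3 = -125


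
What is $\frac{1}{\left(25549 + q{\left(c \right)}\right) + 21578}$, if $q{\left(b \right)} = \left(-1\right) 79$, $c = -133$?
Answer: $\frac{1}{47048} \approx 2.1255 \cdot 10^{-5}$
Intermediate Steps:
$q{\left(b \right)} = -79$
$\frac{1}{\left(25549 + q{\left(c \right)}\right) + 21578} = \frac{1}{\left(25549 - 79\right) + 21578} = \frac{1}{25470 + 21578} = \frac{1}{47048}$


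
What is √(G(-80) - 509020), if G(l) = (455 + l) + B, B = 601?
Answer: 2*I*√127011 ≈ 712.77*I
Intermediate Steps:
G(l) = 1056 + l (G(l) = (455 + l) + 601 = 1056 + l)
√(G(-80) - 509020) = √((1056 - 80) - 509020) = √(976 - 509020) = √(-508044) = 2*I*√127011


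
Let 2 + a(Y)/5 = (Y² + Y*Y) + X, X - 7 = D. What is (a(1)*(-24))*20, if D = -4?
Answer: -7200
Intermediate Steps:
X = 3 (X = 7 - 4 = 3)
a(Y) = 5 + 10*Y² (a(Y) = -10 + 5*((Y² + Y*Y) + 3) = -10 + 5*((Y² + Y²) + 3) = -10 + 5*(2*Y² + 3) = -10 + 5*(3 + 2*Y²) = -10 + (15 + 10*Y²) = 5 + 10*Y²)
(a(1)*(-24))*20 = ((5 + 10*1²)*(-24))*20 = ((5 + 10*1)*(-24))*20 = ((5 + 10)*(-24))*20 = (15*(-24))*20 = -360*20 = -7200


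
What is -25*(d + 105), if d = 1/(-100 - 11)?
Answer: -291350/111 ≈ -2624.8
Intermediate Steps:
d = -1/111 (d = 1/(-111) = -1/111 ≈ -0.0090090)
-25*(d + 105) = -25*(-1/111 + 105) = -25*11654/111 = -291350/111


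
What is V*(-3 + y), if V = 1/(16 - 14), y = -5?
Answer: -4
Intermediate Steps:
V = ½ (V = 1/2 = ½ ≈ 0.50000)
V*(-3 + y) = (-3 - 5)/2 = (½)*(-8) = -4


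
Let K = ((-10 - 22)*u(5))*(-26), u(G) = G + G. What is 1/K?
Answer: 1/8320 ≈ 0.00012019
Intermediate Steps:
u(G) = 2*G
K = 8320 (K = ((-10 - 22)*(2*5))*(-26) = -32*10*(-26) = -320*(-26) = 8320)
1/K = 1/8320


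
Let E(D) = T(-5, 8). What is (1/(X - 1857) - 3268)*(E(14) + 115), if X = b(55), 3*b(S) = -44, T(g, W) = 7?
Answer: -2238678406/5615 ≈ -3.9870e+5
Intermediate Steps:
b(S) = -44/3 (b(S) = (1/3)*(-44) = -44/3)
E(D) = 7
X = -44/3 ≈ -14.667
(1/(X - 1857) - 3268)*(E(14) + 115) = (1/(-44/3 - 1857) - 3268)*(7 + 115) = (1/(-5615/3) - 3268)*122 = (-3/5615 - 3268)*122 = -18349823/5615*122 = -2238678406/5615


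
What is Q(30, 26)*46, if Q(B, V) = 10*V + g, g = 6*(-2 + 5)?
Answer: 12788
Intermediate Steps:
g = 18 (g = 6*3 = 18)
Q(B, V) = 18 + 10*V (Q(B, V) = 10*V + 18 = 18 + 10*V)
Q(30, 26)*46 = (18 + 10*26)*46 = (18 + 260)*46 = 278*46 = 12788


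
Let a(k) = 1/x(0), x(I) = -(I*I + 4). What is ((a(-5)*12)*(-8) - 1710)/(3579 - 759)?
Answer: -281/470 ≈ -0.59787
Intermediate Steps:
x(I) = -4 - I² (x(I) = -(I² + 4) = -(4 + I²) = -4 - I²)
a(k) = -¼ (a(k) = 1/(-4 - 1*0²) = 1/(-4 - 1*0) = 1/(-4 + 0) = 1/(-4) = -¼)
((a(-5)*12)*(-8) - 1710)/(3579 - 759) = (-¼*12*(-8) - 1710)/(3579 - 759) = (-3*(-8) - 1710)/2820 = (24 - 1710)*(1/2820) = -1686*1/2820 = -281/470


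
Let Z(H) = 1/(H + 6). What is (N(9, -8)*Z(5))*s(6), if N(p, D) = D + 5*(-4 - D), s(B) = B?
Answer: 72/11 ≈ 6.5455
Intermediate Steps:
Z(H) = 1/(6 + H)
N(p, D) = -20 - 4*D (N(p, D) = D + (-20 - 5*D) = -20 - 4*D)
(N(9, -8)*Z(5))*s(6) = ((-20 - 4*(-8))/(6 + 5))*6 = ((-20 + 32)/11)*6 = (12*(1/11))*6 = (12/11)*6 = 72/11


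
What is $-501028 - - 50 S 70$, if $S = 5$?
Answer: $-483528$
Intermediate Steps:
$-501028 - - 50 S 70 = -501028 - \left(-50\right) 5 \cdot 70 = -501028 - \left(-250\right) 70 = -501028 - -17500 = -501028 + 17500 = -483528$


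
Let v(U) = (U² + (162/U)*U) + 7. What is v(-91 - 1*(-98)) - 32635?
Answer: -32417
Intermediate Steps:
v(U) = 169 + U² (v(U) = (U² + 162) + 7 = (162 + U²) + 7 = 169 + U²)
v(-91 - 1*(-98)) - 32635 = (169 + (-91 - 1*(-98))²) - 32635 = (169 + (-91 + 98)²) - 32635 = (169 + 7²) - 32635 = (169 + 49) - 32635 = 218 - 32635 = -32417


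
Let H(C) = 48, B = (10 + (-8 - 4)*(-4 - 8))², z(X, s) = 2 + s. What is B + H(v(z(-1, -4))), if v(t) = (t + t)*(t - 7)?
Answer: 23764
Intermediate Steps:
v(t) = 2*t*(-7 + t) (v(t) = (2*t)*(-7 + t) = 2*t*(-7 + t))
B = 23716 (B = (10 - 12*(-12))² = (10 + 144)² = 154² = 23716)
B + H(v(z(-1, -4))) = 23716 + 48 = 23764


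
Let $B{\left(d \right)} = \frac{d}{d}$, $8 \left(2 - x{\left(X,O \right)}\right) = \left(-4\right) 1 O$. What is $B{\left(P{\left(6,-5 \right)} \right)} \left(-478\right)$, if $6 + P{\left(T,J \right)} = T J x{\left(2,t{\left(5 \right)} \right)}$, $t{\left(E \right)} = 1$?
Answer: $-478$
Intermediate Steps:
$x{\left(X,O \right)} = 2 + \frac{O}{2}$ ($x{\left(X,O \right)} = 2 - \frac{\left(-4\right) 1 O}{8} = 2 - \frac{\left(-4\right) O}{8} = 2 + \frac{O}{2}$)
$P{\left(T,J \right)} = -6 + \frac{5 J T}{2}$ ($P{\left(T,J \right)} = -6 + T J \left(2 + \frac{1}{2} \cdot 1\right) = -6 + J T \left(2 + \frac{1}{2}\right) = -6 + J T \frac{5}{2} = -6 + \frac{5 J T}{2}$)
$B{\left(d \right)} = 1$
$B{\left(P{\left(6,-5 \right)} \right)} \left(-478\right) = 1 \left(-478\right) = -478$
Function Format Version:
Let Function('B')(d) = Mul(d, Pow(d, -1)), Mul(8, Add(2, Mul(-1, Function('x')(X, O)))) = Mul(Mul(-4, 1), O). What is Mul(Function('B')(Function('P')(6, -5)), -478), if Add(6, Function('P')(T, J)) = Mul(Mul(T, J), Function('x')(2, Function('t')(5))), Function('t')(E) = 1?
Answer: -478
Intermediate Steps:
Function('x')(X, O) = Add(2, Mul(Rational(1, 2), O)) (Function('x')(X, O) = Add(2, Mul(Rational(-1, 8), Mul(Mul(-4, 1), O))) = Add(2, Mul(Rational(-1, 8), Mul(-4, O))) = Add(2, Mul(Rational(1, 2), O)))
Function('P')(T, J) = Add(-6, Mul(Rational(5, 2), J, T)) (Function('P')(T, J) = Add(-6, Mul(Mul(T, J), Add(2, Mul(Rational(1, 2), 1)))) = Add(-6, Mul(Mul(J, T), Add(2, Rational(1, 2)))) = Add(-6, Mul(Mul(J, T), Rational(5, 2))) = Add(-6, Mul(Rational(5, 2), J, T)))
Function('B')(d) = 1
Mul(Function('B')(Function('P')(6, -5)), -478) = Mul(1, -478) = -478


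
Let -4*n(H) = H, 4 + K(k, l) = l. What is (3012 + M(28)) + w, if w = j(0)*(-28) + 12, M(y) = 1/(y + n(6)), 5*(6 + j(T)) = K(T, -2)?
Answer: 854794/265 ≈ 3225.6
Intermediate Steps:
K(k, l) = -4 + l
n(H) = -H/4
j(T) = -36/5 (j(T) = -6 + (-4 - 2)/5 = -6 + (⅕)*(-6) = -6 - 6/5 = -36/5)
M(y) = 1/(-3/2 + y) (M(y) = 1/(y - ¼*6) = 1/(y - 3/2) = 1/(-3/2 + y))
w = 1068/5 (w = -36/5*(-28) + 12 = 1008/5 + 12 = 1068/5 ≈ 213.60)
(3012 + M(28)) + w = (3012 + 2/(-3 + 2*28)) + 1068/5 = (3012 + 2/(-3 + 56)) + 1068/5 = (3012 + 2/53) + 1068/5 = 159638/53 + 1068/5 = 854794/265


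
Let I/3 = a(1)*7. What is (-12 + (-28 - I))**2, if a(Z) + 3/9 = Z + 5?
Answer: 25281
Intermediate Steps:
a(Z) = 14/3 + Z (a(Z) = -1/3 + (Z + 5) = -1/3 + (5 + Z) = 14/3 + Z)
I = 119 (I = 3*((14/3 + 1)*7) = 3*((17/3)*7) = 3*(119/3) = 119)
(-12 + (-28 - I))**2 = (-12 + (-28 - 1*119))**2 = (-12 + (-28 - 119))**2 = (-12 - 147)**2 = (-159)**2 = 25281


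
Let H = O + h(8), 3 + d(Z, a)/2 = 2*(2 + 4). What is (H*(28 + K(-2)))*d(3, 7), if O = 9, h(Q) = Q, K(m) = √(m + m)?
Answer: 8568 + 612*I ≈ 8568.0 + 612.0*I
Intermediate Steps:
K(m) = √2*√m (K(m) = √(2*m) = √2*√m)
d(Z, a) = 18 (d(Z, a) = -6 + 2*(2*(2 + 4)) = -6 + 2*(2*6) = -6 + 2*12 = -6 + 24 = 18)
H = 17 (H = 9 + 8 = 17)
(H*(28 + K(-2)))*d(3, 7) = (17*(28 + √2*√(-2)))*18 = (17*(28 + √2*(I*√2)))*18 = (17*(28 + 2*I))*18 = (476 + 34*I)*18 = 8568 + 612*I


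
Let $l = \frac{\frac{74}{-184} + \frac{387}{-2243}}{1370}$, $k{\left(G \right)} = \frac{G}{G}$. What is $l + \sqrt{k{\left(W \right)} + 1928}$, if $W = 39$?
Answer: $- \frac{23719}{56541544} + \sqrt{1929} \approx 43.92$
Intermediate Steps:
$k{\left(G \right)} = 1$
$l = - \frac{23719}{56541544}$ ($l = \left(74 \left(- \frac{1}{184}\right) + 387 \left(- \frac{1}{2243}\right)\right) \frac{1}{1370} = \left(- \frac{37}{92} - \frac{387}{2243}\right) \frac{1}{1370} = \left(- \frac{118595}{206356}\right) \frac{1}{1370} = - \frac{23719}{56541544} \approx -0.0004195$)
$l + \sqrt{k{\left(W \right)} + 1928} = - \frac{23719}{56541544} + \sqrt{1 + 1928} = - \frac{23719}{56541544} + \sqrt{1929}$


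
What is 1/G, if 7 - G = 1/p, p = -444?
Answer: 444/3109 ≈ 0.14281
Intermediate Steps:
G = 3109/444 (G = 7 - 1/(-444) = 7 - 1*(-1/444) = 7 + 1/444 = 3109/444 ≈ 7.0023)
1/G = 1/(3109/444) = 444/3109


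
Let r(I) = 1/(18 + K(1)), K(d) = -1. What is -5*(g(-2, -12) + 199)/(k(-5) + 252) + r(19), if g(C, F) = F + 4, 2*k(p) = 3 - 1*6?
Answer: -31969/8517 ≈ -3.7536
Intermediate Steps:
k(p) = -3/2 (k(p) = (3 - 1*6)/2 = (3 - 6)/2 = (1/2)*(-3) = -3/2)
g(C, F) = 4 + F
r(I) = 1/17 (r(I) = 1/(18 - 1) = 1/17)
-5*(g(-2, -12) + 199)/(k(-5) + 252) + r(19) = -5*((4 - 12) + 199)/(-3/2 + 252) + 1/17 = -5*(-8 + 199)/501/2 + 1/17 = -955*2/501 + 1/17 = -5*382/501 + 1/17 = -1910/501 + 1/17 = -31969/8517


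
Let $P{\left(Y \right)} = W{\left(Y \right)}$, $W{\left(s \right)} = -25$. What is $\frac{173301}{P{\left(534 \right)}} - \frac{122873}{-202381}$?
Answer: $- \frac{35069757856}{5059525} \approx -6931.4$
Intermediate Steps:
$P{\left(Y \right)} = -25$
$\frac{173301}{P{\left(534 \right)}} - \frac{122873}{-202381} = \frac{173301}{-25} - \frac{122873}{-202381} = 173301 \left(- \frac{1}{25}\right) - - \frac{122873}{202381} = - \frac{173301}{25} + \frac{122873}{202381} = - \frac{35069757856}{5059525}$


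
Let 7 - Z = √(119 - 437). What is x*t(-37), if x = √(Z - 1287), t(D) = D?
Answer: -37*√(-1280 - I*√318) ≈ -9.2208 + 1323.8*I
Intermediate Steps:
Z = 7 - I*√318 (Z = 7 - √(119 - 437) = 7 - √(-318) = 7 - I*√318 ≈ 7.0 - 17.833*I)
x = √(-1280 - I*√318) (x = √((7 - I*√318) - 1287) = √(-1280 - I*√318) ≈ 0.2492 - 35.778*I)
x*t(-37) = √(-1280 - I*√318)*(-37) = -37*√(-1280 - I*√318)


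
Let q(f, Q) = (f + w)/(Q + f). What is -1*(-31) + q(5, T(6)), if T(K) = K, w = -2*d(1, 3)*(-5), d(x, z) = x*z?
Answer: 376/11 ≈ 34.182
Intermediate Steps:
w = 30 (w = -2*3*(-5) = -6*(-5) = 30)
q(f, Q) = (30 + f)/(Q + f) (q(f, Q) = (f + 30)/(Q + f) = (30 + f)/(Q + f))
-1*(-31) + q(5, T(6)) = -1*(-31) + (30 + 5)/(6 + 5) = 31 + 35/11 = 376/11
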